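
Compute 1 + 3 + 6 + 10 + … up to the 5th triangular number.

Σ i(i+1)/2 = (Σi² + Σi) / 2 over i = 1..5.
Σi = 15 and Σi² = 55.
(1·55 + 1·15) / 2 = 70/2 = 35.

35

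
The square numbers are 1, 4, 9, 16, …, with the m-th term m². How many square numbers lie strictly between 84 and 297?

The n-th square number is n².
Smallest index with value > 84: n = 10 (giving 100).
Largest index with value < 297: n = 17 (giving 289).
Indices 10 through 17: 8 terms.

8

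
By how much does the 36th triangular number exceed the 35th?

Consecutive triangular numbers differ by n: T_{36} − T_{35} = 36.

36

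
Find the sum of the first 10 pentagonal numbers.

Σ i(3i−1)/2 = (3Σi² − Σi) / 2 over i = 1..10.
Σi = 55 and Σi² = 385.
(3·385 − 1·55) / 2 = 1100/2 = 550.

550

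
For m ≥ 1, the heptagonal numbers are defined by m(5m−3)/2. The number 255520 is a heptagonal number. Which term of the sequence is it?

320

Set n(5n−3)/2 = 255520, giving 5n² − 3n − 511040 = 0.
So n = (3 + 3197) / 10 = 3200/10 = 320.
Check: 320·(5·320 − 3)/2 = 255520. ✓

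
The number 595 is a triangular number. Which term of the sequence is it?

34

Set n(n+1)/2 = 595, giving n² + n − 1190 = 0.
The discriminant is 1 + 8·595 = 4761, and √4761 = 69.
So n = (-1 + 69) / 2 = 68/2 = 34.
Check: 34·35/2 = 595. ✓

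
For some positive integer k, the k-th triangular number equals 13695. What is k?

Set n(n+1)/2 = 13695, giving n² + n − 27390 = 0.
So n = (-1 + 331) / 2 = 330/2 = 165.

165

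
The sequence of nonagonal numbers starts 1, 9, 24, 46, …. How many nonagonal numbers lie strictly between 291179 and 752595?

176

The n-th nonagonal number is n(7n−5)/2.
Smallest index with value > 291179: n = 289 (giving 291601).
Largest index with value < 752595: n = 464 (giving 752376).
Indices 289 through 464: 176 terms.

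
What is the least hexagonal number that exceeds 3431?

3486

Solve n(2n−1) > 3431 for integer n.
The largest n with value ≤ 3431 is 41 (since 3321 ≤ 3431 < 3486), so the first above is n = 42, value 3486.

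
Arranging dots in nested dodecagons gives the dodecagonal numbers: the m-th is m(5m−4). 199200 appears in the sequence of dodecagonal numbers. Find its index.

200

Set n(5n−4) = 199200, giving 5n² − 4n − 199200 = 0.
So n = (4 + 1996) / 10 = 2000/10 = 200.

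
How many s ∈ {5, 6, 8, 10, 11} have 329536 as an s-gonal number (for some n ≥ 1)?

s = 5: P(5, 468) = 328302 and P(5, 469) = 329707; 329536 is not s-gonal.
s = 6: P(6, 406) = 329266 and P(6, 407) = 330891; 329536 is not s-gonal.
s = 8: P(8, 331) = 328021 and P(8, 332) = 330008; 329536 is not s-gonal.
s = 10: P(10, 287) = 328615 and P(10, 288) = 330912; 329536 is not s-gonal.
s = 11: P(11, 271) = 329536. ✓
Hits: s ∈ {11} → 1.

1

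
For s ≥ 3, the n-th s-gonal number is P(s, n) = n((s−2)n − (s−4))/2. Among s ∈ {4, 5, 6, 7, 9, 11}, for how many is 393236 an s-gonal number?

s = 4: P(4, 627) = 393129 and P(4, 628) = 394384; 393236 is not s-gonal.
s = 5: P(5, 512) = 392960 and P(5, 513) = 394497; 393236 is not s-gonal.
s = 6: P(6, 443) = 392055 and P(6, 444) = 393828; 393236 is not s-gonal.
s = 7: P(7, 396) = 391446 and P(7, 397) = 393427; 393236 is not s-gonal.
s = 9: P(9, 335) = 391950 and P(9, 336) = 394296; 393236 is not s-gonal.
s = 11: P(11, 296) = 393236. ✓
Hits: s ∈ {11} → 1.

1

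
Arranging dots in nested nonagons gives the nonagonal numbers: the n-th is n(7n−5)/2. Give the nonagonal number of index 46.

7291

The 46th nonagonal number is n(7n−5)/2 with n = 46.
46·(7·46 − 5)/2 = 46·317/2 = 7291.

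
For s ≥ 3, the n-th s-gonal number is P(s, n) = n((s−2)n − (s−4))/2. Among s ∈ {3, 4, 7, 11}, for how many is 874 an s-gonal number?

1

s = 3: P(3, 41) = 861 and P(3, 42) = 903; 874 is not s-gonal.
s = 4: P(4, 29) = 841 and P(4, 30) = 900; 874 is not s-gonal.
s = 7: P(7, 19) = 874. ✓
s = 11: P(11, 14) = 833 and P(11, 15) = 960; 874 is not s-gonal.
Hits: s ∈ {7} → 1.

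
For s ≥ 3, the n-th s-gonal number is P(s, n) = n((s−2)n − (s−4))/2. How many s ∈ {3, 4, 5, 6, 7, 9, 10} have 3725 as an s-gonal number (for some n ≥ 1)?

s = 3: P(3, 85) = 3655 and P(3, 86) = 3741; 3725 is not s-gonal.
s = 4: P(4, 61) = 3721 and P(4, 62) = 3844; 3725 is not s-gonal.
s = 5: P(5, 50) = 3725. ✓
s = 6: P(6, 43) = 3655 and P(6, 44) = 3828; 3725 is not s-gonal.
s = 7: P(7, 38) = 3553 and P(7, 39) = 3744; 3725 is not s-gonal.
s = 9: P(9, 32) = 3504 and P(9, 33) = 3729; 3725 is not s-gonal.
s = 10: P(10, 30) = 3510 and P(10, 31) = 3751; 3725 is not s-gonal.
Hits: s ∈ {5} → 1.

1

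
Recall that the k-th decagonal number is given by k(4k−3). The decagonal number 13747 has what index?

59

Set n(4n−3) = 13747, giving 4n² − 3n − 13747 = 0.
The discriminant is 9 + 16·13747 = 219961, and √219961 = 469.
So n = (3 + 469) / 8 = 472/8 = 59.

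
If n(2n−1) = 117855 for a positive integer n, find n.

Set n(2n−1) = 117855, giving 2n² − n − 117855 = 0.
So n = (1 + 971) / 4 = 972/4 = 243.

243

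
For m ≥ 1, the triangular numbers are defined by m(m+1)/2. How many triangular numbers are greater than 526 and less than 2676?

41

The n-th triangular number is n(n+1)/2.
Smallest index with value > 526: n = 32 (giving 528).
Largest index with value < 2676: n = 72 (giving 2628).
Indices 32 through 72: 41 terms.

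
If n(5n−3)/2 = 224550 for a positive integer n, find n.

Set n(5n−3)/2 = 224550, giving 5n² − 3n − 449100 = 0.
The discriminant is 9 + 40·224550 = 8982009, and √8982009 = 2997.
So n = (3 + 2997) / 10 = 3000/10 = 300.

300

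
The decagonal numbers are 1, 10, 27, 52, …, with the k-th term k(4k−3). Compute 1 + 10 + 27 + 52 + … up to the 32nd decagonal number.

44176

Σ i(4i−3) = 4Σi² − 3Σi over i = 1..32.
Σi = 528 and Σi² = 11440.
4·11440 − 3·528 = 44176.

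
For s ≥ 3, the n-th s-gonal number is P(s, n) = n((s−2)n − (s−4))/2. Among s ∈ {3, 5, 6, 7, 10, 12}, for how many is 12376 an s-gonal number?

2

s = 3: P(3, 156) = 12246 and P(3, 157) = 12403; 12376 is not s-gonal.
s = 5: P(5, 91) = 12376. ✓
s = 6: P(6, 78) = 12090 and P(6, 79) = 12403; 12376 is not s-gonal.
s = 7: P(7, 70) = 12145 and P(7, 71) = 12496; 12376 is not s-gonal.
s = 10: P(10, 56) = 12376. ✓
s = 12: P(12, 50) = 12300 and P(12, 51) = 12801; 12376 is not s-gonal.
Hits: s ∈ {5, 10} → 2.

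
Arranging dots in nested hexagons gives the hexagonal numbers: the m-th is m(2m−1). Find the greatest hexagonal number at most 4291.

Solve n(2n−1) ≤ 4291 for integer n.
n = 46 gives 4186 ≤ 4291, while n = 47 gives 4371 > 4291; so the answer is 4186.

4186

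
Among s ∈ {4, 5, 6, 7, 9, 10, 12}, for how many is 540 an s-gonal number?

s = 4: P(4, 23) = 529 and P(4, 24) = 576; 540 is not s-gonal.
s = 5: P(5, 19) = 532 and P(5, 20) = 590; 540 is not s-gonal.
s = 6: P(6, 16) = 496 and P(6, 17) = 561; 540 is not s-gonal.
s = 7: P(7, 15) = 540. ✓
s = 9: P(9, 12) = 474 and P(9, 13) = 559; 540 is not s-gonal.
s = 10: P(10, 12) = 540. ✓
s = 12: P(12, 10) = 460 and P(12, 11) = 561; 540 is not s-gonal.
Hits: s ∈ {7, 10} → 2.

2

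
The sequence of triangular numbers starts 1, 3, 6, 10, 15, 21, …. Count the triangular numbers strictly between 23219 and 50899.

104

The n-th triangular number is n(n+1)/2.
Smallest index with value > 23219: n = 215 (giving 23220).
Largest index with value < 50899: n = 318 (giving 50721).
Indices 215 through 318: 104 terms.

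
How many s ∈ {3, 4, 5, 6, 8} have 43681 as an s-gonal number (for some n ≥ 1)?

s = 3: P(3, 295) = 43660 and P(3, 296) = 43956; 43681 is not s-gonal.
s = 4: P(4, 209) = 43681. ✓
s = 5: P(5, 170) = 43265 and P(5, 171) = 43776; 43681 is not s-gonal.
s = 6: P(6, 148) = 43660 and P(6, 149) = 44253; 43681 is not s-gonal.
s = 8: P(8, 121) = 43681. ✓
Hits: s ∈ {4, 8} → 2.

2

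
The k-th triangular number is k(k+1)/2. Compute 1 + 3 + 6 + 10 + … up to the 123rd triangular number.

Σ i(i+1)/2 = (Σi² + Σi) / 2 over i = 1..123.
Σi = 7626 and Σi² = 627874.
(1·627874 + 1·7626) / 2 = 635500/2 = 317750.

317750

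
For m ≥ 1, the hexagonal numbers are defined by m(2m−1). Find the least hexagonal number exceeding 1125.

Solve n(2n−1) > 1125 for integer n.
The largest n with value ≤ 1125 is 23 (since 1035 ≤ 1125 < 1128), so the first above is n = 24, value 1128.

1128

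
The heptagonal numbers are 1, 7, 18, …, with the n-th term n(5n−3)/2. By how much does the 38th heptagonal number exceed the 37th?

186

Consecutive heptagonal numbers differ by 5n − 4: here 5·38 − 4 = 186.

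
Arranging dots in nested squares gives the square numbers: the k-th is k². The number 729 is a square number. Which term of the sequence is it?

We need n² = 729, so n = √729 = 27.
Check: 27² = 729. ✓

27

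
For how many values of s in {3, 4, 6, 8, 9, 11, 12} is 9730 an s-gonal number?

2

s = 3: P(3, 139) = 9730. ✓
s = 4: P(4, 98) = 9604 and P(4, 99) = 9801; 9730 is not s-gonal.
s = 6: P(6, 70) = 9730. ✓
s = 8: P(8, 57) = 9633 and P(8, 58) = 9976; 9730 is not s-gonal.
s = 9: P(9, 53) = 9699 and P(9, 54) = 10071; 9730 is not s-gonal.
s = 11: P(11, 46) = 9361 and P(11, 47) = 9776; 9730 is not s-gonal.
s = 12: P(12, 44) = 9504 and P(12, 45) = 9945; 9730 is not s-gonal.
Hits: s ∈ {3, 6} → 2.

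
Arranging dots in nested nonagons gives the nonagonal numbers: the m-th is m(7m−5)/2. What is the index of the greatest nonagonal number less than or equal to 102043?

171

Solve n(7n−5)/2 ≤ 102043 for integer n.
n = 171 gives 101916 ≤ 102043, while n = 172 gives 103114 > 102043; so the answer is index 171.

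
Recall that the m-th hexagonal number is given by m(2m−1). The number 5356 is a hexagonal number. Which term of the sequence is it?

Set n(2n−1) = 5356, giving 2n² − n − 5356 = 0.
The discriminant is 1 + 8·5356 = 42849, and √42849 = 207.
So n = (1 + 207) / 4 = 208/4 = 52.

52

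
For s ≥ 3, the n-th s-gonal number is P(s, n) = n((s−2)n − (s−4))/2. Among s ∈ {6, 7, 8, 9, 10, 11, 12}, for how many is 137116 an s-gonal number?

1

s = 6: P(6, 262) = 137026 and P(6, 263) = 138075; 137116 is not s-gonal.
s = 7: P(7, 234) = 136539 and P(7, 235) = 137710; 137116 is not s-gonal.
s = 8: P(8, 214) = 136960 and P(8, 215) = 138245; 137116 is not s-gonal.
s = 9: P(9, 198) = 136719 and P(9, 199) = 138106; 137116 is not s-gonal.
s = 10: P(10, 185) = 136345 and P(10, 186) = 137826; 137116 is not s-gonal.
s = 11: P(11, 174) = 135633 and P(11, 175) = 137200; 137116 is not s-gonal.
s = 12: P(12, 166) = 137116. ✓
Hits: s ∈ {12} → 1.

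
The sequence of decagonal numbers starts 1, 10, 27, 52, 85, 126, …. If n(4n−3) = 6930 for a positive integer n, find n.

42

Set n(4n−3) = 6930, giving 4n² − 3n − 6930 = 0.
The discriminant is 9 + 16·6930 = 110889, and √110889 = 333.
So n = (3 + 333) / 8 = 336/8 = 42.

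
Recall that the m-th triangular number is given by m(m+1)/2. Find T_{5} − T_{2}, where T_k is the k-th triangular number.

5·6/2 = 15 and 2·3/2 = 3.
Difference: 15 − 3 = 12.

12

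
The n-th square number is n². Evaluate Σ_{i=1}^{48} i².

Σ_{i=1}^{48} i² = 48·49·97/6 = 38024.

38024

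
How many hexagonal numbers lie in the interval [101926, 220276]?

107

The n-th hexagonal number is n(2n−1).
Smallest index with value ≥ 101926: n = 226 (giving 101926).
Largest index with value ≤ 220276: n = 332 (giving 220116).
Indices 226 through 332: 107 terms.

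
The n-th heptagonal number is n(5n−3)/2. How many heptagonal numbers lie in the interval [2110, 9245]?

32

The n-th heptagonal number is n(5n−3)/2.
Smallest index with value ≥ 2110: n = 30 (giving 2205).
Largest index with value ≤ 9245: n = 61 (giving 9211).
Indices 30 through 61: 32 terms.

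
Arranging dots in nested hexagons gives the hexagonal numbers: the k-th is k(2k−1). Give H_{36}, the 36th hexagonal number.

2556

The 36th hexagonal number is n(2n−1) with n = 36.
36·(2·36 − 1) = 36·71 = 2556.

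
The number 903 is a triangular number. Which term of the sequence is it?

42

Set n(n+1)/2 = 903, giving n² + n − 1806 = 0.
The discriminant is 1 + 8·903 = 7225, and √7225 = 85.
So n = (-1 + 85) / 2 = 84/2 = 42.
Check: 42·43/2 = 903. ✓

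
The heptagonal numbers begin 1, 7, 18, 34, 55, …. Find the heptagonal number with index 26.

The 26th heptagonal number is n(5n−3)/2 with n = 26.
26·(5·26 − 3)/2 = 26·127/2 = 1651.

1651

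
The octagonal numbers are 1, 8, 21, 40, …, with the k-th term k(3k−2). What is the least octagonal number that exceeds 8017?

Solve n(3n−2) > 8017 for integer n.
The largest n with value ≤ 8017 is 52 (since 8008 ≤ 8017 < 8321), so the first above is n = 53, value 8321.

8321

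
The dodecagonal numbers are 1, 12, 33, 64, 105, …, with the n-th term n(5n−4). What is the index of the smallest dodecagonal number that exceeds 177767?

189

Solve n(5n−4) > 177767 for integer n.
The largest n with value ≤ 177767 is 188 (since 175968 ≤ 177767 < 177849), so the first above is n = 189, value 177849.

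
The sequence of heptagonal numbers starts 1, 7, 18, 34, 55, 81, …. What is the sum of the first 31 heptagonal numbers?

25296

Σ i(5i−3)/2 = (5Σi² − 3Σi) / 2 over i = 1..31.
Σi = 496 and Σi² = 10416.
(5·10416 − 3·496) / 2 = 50592/2 = 25296.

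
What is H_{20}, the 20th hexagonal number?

780

The 20th hexagonal number is n(2n−1) with n = 20.
20·(2·20 − 1) = 20·39 = 780.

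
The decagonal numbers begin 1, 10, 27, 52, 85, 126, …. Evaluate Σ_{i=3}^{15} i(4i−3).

Σ i(4i−3) = 4Σi² − 3Σi over i = 3..15.
Σi = 120 − 3 = 117 and Σi² = 1240 − 5 = 1235.
4·1235 − 3·117 = 4589.

4589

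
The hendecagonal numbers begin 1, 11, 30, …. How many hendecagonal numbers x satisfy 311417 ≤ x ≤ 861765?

175

The n-th hendecagonal number is n(9n−7)/2.
Smallest index with value ≥ 311417: n = 264 (giving 312708).
Largest index with value ≤ 861765: n = 438 (giving 861765).
Indices 264 through 438: 175 terms.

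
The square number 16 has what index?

4

We need n² = 16, so n = √16 = 4.
Check: 4² = 16. ✓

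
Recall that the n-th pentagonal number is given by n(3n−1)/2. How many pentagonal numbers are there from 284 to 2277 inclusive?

The n-th pentagonal number is n(3n−1)/2.
Smallest index with value ≥ 284: n = 14 (giving 287).
Largest index with value ≤ 2277: n = 39 (giving 2262).
Indices 14 through 39: 26 terms.

26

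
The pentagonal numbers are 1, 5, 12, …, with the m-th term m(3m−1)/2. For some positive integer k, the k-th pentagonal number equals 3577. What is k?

49

Set n(3n−1)/2 = 3577, giving 3n² − n − 7154 = 0.
The discriminant is 1 + 24·3577 = 85849, and √85849 = 293.
So n = (1 + 293) / 6 = 294/6 = 49.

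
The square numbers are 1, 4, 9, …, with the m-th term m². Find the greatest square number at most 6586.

6561

Solve n² ≤ 6586 for integer n.
n = 81 gives 6561 ≤ 6586, while n = 82 gives 6724 > 6586; so the answer is 6561.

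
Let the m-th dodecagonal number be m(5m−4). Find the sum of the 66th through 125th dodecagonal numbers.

Σ i(5i−4) = 5Σi² − 4Σi over i = 66..125.
Σi = 7875 − 2145 = 5730 and Σi² = 658875 − 93665 = 565210.
5·565210 − 4·5730 = 2803130.

2803130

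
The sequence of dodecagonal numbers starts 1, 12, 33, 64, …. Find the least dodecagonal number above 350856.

352716

Solve n(5n−4) > 350856 for integer n.
The largest n with value ≤ 350856 is 265 (since 350065 ≤ 350856 < 352716), so the first above is n = 266, value 352716.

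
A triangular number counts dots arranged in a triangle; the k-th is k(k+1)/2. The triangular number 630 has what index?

35

Set n(n+1)/2 = 630, giving n² + n − 1260 = 0.
So n = (-1 + 71) / 2 = 70/2 = 35.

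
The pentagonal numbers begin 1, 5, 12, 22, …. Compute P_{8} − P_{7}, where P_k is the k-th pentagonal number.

22

Consecutive pentagonal numbers differ by 3n − 2: here 3·8 − 2 = 22.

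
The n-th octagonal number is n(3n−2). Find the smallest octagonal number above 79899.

Solve n(3n−2) > 79899 for integer n.
The largest n with value ≤ 79899 is 163 (since 79381 ≤ 79899 < 80360), so the first above is n = 164, value 80360.

80360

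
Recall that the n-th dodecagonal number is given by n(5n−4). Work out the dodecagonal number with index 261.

339561

The 261st dodecagonal number is n(5n−4) with n = 261.
261·(5·261 − 4) = 261·1301 = 339561.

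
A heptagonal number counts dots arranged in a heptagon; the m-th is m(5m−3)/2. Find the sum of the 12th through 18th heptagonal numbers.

3850

Σ i(5i−3)/2 = (5Σi² − 3Σi) / 2 over i = 12..18.
Σi = 171 − 66 = 105 and Σi² = 2109 − 506 = 1603.
(5·1603 − 3·105) / 2 = 7700/2 = 3850.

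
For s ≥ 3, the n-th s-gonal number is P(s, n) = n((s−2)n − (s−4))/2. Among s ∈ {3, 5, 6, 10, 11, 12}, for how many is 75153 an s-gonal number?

1

s = 3: P(3, 387) = 75078 and P(3, 388) = 75466; 75153 is not s-gonal.
s = 5: P(5, 224) = 75152 and P(5, 225) = 75825; 75153 is not s-gonal.
s = 6: P(6, 194) = 75078 and P(6, 195) = 75855; 75153 is not s-gonal.
s = 10: P(10, 137) = 74665 and P(10, 138) = 75762; 75153 is not s-gonal.
s = 11: P(11, 129) = 74433 and P(11, 130) = 75595; 75153 is not s-gonal.
s = 12: P(12, 123) = 75153. ✓
Hits: s ∈ {12} → 1.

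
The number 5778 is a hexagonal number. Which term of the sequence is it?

Set n(2n−1) = 5778, giving 2n² − n − 5778 = 0.
The discriminant is 1 + 8·5778 = 46225, and √46225 = 215.
So n = (1 + 215) / 4 = 216/4 = 54.
Check: 54·(2·54 − 1) = 5778. ✓

54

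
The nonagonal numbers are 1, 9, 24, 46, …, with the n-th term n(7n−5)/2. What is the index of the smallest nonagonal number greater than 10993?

Solve n(7n−5)/2 > 10993 for integer n.
The largest n with value ≤ 10993 is 56 (since 10836 ≤ 10993 < 11229), so the first above is n = 57, value 11229.

57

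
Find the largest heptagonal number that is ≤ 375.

342

Solve n(5n−3)/2 ≤ 375 for integer n.
n = 12 gives 342 ≤ 375, while n = 13 gives 403 > 375; so the answer is 342.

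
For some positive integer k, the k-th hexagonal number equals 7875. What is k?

63

Set n(2n−1) = 7875, giving 2n² − n − 7875 = 0.
The discriminant is 1 + 8·7875 = 63001, and √63001 = 251.
So n = (1 + 251) / 4 = 252/4 = 63.
Check: 63·(2·63 − 1) = 7875. ✓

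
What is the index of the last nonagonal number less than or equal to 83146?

Solve n(7n−5)/2 ≤ 83146 for integer n.
n = 154 gives 82621 ≤ 83146, while n = 155 gives 83700 > 83146; so the answer is index 154.

154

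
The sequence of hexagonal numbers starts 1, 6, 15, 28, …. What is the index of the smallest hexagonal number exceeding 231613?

Solve n(2n−1) > 231613 for integer n.
The largest n with value ≤ 231613 is 340 (since 230860 ≤ 231613 < 232221), so the first above is n = 341, value 232221.

341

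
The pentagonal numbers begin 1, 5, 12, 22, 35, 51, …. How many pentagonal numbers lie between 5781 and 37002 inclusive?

95

The n-th pentagonal number is n(3n−1)/2.
Smallest index with value ≥ 5781: n = 63 (giving 5922).
Largest index with value ≤ 37002: n = 157 (giving 36895).
Indices 63 through 157: 95 terms.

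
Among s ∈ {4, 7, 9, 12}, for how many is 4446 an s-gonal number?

1

s = 4: P(4, 66) = 4356 and P(4, 67) = 4489; 4446 is not s-gonal.
s = 7: P(7, 42) = 4347 and P(7, 43) = 4558; 4446 is not s-gonal.
s = 9: P(9, 36) = 4446. ✓
s = 12: P(12, 30) = 4380 and P(12, 31) = 4681; 4446 is not s-gonal.
Hits: s ∈ {9} → 1.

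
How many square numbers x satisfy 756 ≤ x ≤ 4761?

The n-th square number is n².
Smallest index with value ≥ 756: n = 28 (giving 784).
Largest index with value ≤ 4761: n = 69 (giving 4761).
Indices 28 through 69: 42 terms.

42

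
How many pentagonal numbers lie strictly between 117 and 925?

The n-th pentagonal number is n(3n−1)/2.
Smallest index with value > 117: n = 10 (giving 145).
Largest index with value < 925: n = 24 (giving 852).
Indices 10 through 24: 15 terms.

15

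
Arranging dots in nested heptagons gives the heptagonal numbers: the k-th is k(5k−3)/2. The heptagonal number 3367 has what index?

37

Set n(5n−3)/2 = 3367, giving 5n² − 3n − 6734 = 0.
The discriminant is 9 + 40·3367 = 134689, and √134689 = 367.
So n = (3 + 367) / 10 = 370/10 = 37.
Check: 37·(5·37 − 3)/2 = 3367. ✓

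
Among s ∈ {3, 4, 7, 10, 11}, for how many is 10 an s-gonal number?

s = 3: P(3, 4) = 10. ✓
s = 4: P(4, 3) = 9 and P(4, 4) = 16; 10 is not s-gonal.
s = 7: P(7, 2) = 7 and P(7, 3) = 18; 10 is not s-gonal.
s = 10: P(10, 2) = 10. ✓
s = 11: P(11, 1) = 1 and P(11, 2) = 11; 10 is not s-gonal.
Hits: s ∈ {3, 10} → 2.

2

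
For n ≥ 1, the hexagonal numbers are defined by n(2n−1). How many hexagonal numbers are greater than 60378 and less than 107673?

58

The n-th hexagonal number is n(2n−1).
Smallest index with value > 60378: n = 175 (giving 61075).
Largest index with value < 107673: n = 232 (giving 107416).
Indices 175 through 232: 58 terms.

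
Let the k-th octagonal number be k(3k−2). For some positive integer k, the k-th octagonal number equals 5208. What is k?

42

Set n(3n−2) = 5208, giving 3n² − 2n − 5208 = 0.
So n = (2 + 250) / 6 = 252/6 = 42.
Check: 42·(3·42 − 2) = 5208. ✓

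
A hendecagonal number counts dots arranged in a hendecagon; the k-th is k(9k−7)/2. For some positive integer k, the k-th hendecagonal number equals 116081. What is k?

161

Set n(9n−7)/2 = 116081, giving 9n² − 7n − 232162 = 0.
The discriminant is 49 + 72·116081 = 8357881, and √8357881 = 2891.
So n = (7 + 2891) / 18 = 2898/18 = 161.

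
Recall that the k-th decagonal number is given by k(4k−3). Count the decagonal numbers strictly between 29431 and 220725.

The n-th decagonal number is n(4n−3).
Smallest index with value > 29431: n = 87 (giving 30015).
Largest index with value < 220725: n = 235 (giving 220195).
Indices 87 through 235: 149 terms.

149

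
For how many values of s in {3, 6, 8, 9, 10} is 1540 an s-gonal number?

3

s = 3: P(3, 55) = 1540. ✓
s = 6: P(6, 28) = 1540. ✓
s = 8: P(8, 22) = 1408 and P(8, 23) = 1541; 1540 is not s-gonal.
s = 9: P(9, 21) = 1491 and P(9, 22) = 1639; 1540 is not s-gonal.
s = 10: P(10, 20) = 1540. ✓
Hits: s ∈ {3, 6, 10} → 3.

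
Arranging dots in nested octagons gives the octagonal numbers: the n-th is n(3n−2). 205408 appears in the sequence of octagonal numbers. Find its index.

Set n(3n−2) = 205408, giving 3n² − 2n − 205408 = 0.
The discriminant is 4 + 12·205408 = 2464900, and √2464900 = 1570.
So n = (2 + 1570) / 6 = 1572/6 = 262.

262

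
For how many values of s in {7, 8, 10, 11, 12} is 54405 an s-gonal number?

2

s = 7: P(7, 147) = 53802 and P(7, 148) = 54538; 54405 is not s-gonal.
s = 8: P(8, 135) = 54405. ✓
s = 10: P(10, 117) = 54405. ✓
s = 11: P(11, 110) = 54065 and P(11, 111) = 55056; 54405 is not s-gonal.
s = 12: P(12, 104) = 53664 and P(12, 105) = 54705; 54405 is not s-gonal.
Hits: s ∈ {8, 10} → 2.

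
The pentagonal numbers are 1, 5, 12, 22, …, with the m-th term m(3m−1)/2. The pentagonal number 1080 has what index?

Set n(3n−1)/2 = 1080, giving 3n² − n − 2160 = 0.
So n = (1 + 161) / 6 = 162/6 = 27.

27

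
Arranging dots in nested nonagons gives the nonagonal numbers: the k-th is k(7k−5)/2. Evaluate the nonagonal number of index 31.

31·(7·31 − 5)/2 = 31·212/2 = 31·106 = 3286.

3286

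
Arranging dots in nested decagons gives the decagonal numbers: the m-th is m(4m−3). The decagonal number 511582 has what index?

358

Set n(4n−3) = 511582, giving 4n² − 3n − 511582 = 0.
The discriminant is 9 + 16·511582 = 8185321, and √8185321 = 2861.
So n = (3 + 2861) / 8 = 2864/8 = 358.
Check: 358·(4·358 − 3) = 511582. ✓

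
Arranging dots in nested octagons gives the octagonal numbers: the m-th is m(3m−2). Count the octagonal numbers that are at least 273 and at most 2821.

22

The n-th octagonal number is n(3n−2).
Smallest index with value ≥ 273: n = 10 (giving 280).
Largest index with value ≤ 2821: n = 31 (giving 2821).
Indices 10 through 31: 22 terms.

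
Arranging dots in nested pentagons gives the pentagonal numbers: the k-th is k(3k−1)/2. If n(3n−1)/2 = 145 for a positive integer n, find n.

10

Set n(3n−1)/2 = 145, giving 3n² − n − 290 = 0.
The discriminant is 1 + 24·145 = 3481, and √3481 = 59.
So n = (1 + 59) / 6 = 60/6 = 10.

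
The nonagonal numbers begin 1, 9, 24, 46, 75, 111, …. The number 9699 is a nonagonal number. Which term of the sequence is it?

53

Set n(7n−5)/2 = 9699, giving 7n² − 5n − 19398 = 0.
The discriminant is 25 + 56·9699 = 543169, and √543169 = 737.
So n = (5 + 737) / 14 = 742/14 = 53.
Check: 53·(7·53 − 5)/2 = 9699. ✓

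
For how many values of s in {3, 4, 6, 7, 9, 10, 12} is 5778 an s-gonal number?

s = 3: P(3, 107) = 5778. ✓
s = 4: P(4, 76) = 5776 and P(4, 77) = 5929; 5778 is not s-gonal.
s = 6: P(6, 54) = 5778. ✓
s = 7: P(7, 48) = 5688 and P(7, 49) = 5929; 5778 is not s-gonal.
s = 9: P(9, 40) = 5500 and P(9, 41) = 5781; 5778 is not s-gonal.
s = 10: P(10, 38) = 5662 and P(10, 39) = 5967; 5778 is not s-gonal.
s = 12: P(12, 34) = 5644 and P(12, 35) = 5985; 5778 is not s-gonal.
Hits: s ∈ {3, 6} → 2.

2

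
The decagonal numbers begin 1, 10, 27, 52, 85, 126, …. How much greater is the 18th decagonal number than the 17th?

Consecutive decagonal numbers differ by 8n − 7: here 8·18 − 7 = 137.

137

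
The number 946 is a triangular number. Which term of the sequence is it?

Set n(n+1)/2 = 946, giving n² + n − 1892 = 0.
So n = (-1 + 87) / 2 = 86/2 = 43.

43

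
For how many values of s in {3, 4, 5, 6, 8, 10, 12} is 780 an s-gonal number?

s = 3: P(3, 39) = 780. ✓
s = 4: P(4, 27) = 729 and P(4, 28) = 784; 780 is not s-gonal.
s = 5: P(5, 22) = 715 and P(5, 23) = 782; 780 is not s-gonal.
s = 6: P(6, 20) = 780. ✓
s = 8: P(8, 16) = 736 and P(8, 17) = 833; 780 is not s-gonal.
s = 10: P(10, 14) = 742 and P(10, 15) = 855; 780 is not s-gonal.
s = 12: P(12, 12) = 672 and P(12, 13) = 793; 780 is not s-gonal.
Hits: s ∈ {3, 6} → 2.

2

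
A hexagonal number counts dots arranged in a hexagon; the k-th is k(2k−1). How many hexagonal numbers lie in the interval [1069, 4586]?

The n-th hexagonal number is n(2n−1).
Smallest index with value ≥ 1069: n = 24 (giving 1128).
Largest index with value ≤ 4586: n = 48 (giving 4560).
Indices 24 through 48: 25 terms.

25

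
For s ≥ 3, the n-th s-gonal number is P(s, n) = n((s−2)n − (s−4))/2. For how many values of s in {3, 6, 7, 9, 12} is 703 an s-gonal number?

2

s = 3: P(3, 37) = 703. ✓
s = 6: P(6, 19) = 703. ✓
s = 7: P(7, 17) = 697 and P(7, 18) = 783; 703 is not s-gonal.
s = 9: P(9, 14) = 651 and P(9, 15) = 750; 703 is not s-gonal.
s = 12: P(12, 12) = 672 and P(12, 13) = 793; 703 is not s-gonal.
Hits: s ∈ {3, 6} → 2.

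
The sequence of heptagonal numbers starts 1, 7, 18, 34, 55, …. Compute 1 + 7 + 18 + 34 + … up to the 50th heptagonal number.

105400

Σ i(5i−3)/2 = (5Σi² − 3Σi) / 2 over i = 1..50.
Σi = 1275 and Σi² = 42925.
(5·42925 − 3·1275) / 2 = 210800/2 = 105400.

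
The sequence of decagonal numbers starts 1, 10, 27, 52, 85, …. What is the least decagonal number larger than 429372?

431977

Solve n(4n−3) > 429372 for integer n.
The largest n with value ≤ 429372 is 328 (since 429352 ≤ 429372 < 431977), so the first above is n = 329, value 431977.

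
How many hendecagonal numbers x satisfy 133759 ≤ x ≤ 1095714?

The n-th hendecagonal number is n(9n−7)/2.
Smallest index with value ≥ 133759: n = 173 (giving 134075).
Largest index with value ≤ 1095714: n = 493 (giving 1091995).
Indices 173 through 493: 321 terms.

321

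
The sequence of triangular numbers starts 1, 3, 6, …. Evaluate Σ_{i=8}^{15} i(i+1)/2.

Σ i(i+1)/2 = (Σi² + Σi) / 2 over i = 8..15.
Σi = 120 − 28 = 92 and Σi² = 1240 − 140 = 1100.
(1·1100 + 1·92) / 2 = 1192/2 = 596.

596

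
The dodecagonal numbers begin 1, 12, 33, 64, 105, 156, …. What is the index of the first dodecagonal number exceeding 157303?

Solve n(5n−4) > 157303 for integer n.
The largest n with value ≤ 157303 is 177 (since 155937 ≤ 157303 < 157708), so the first above is n = 178, value 157708.

178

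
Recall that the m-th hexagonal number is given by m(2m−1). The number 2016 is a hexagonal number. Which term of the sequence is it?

Set n(2n−1) = 2016, giving 2n² − n − 2016 = 0.
The discriminant is 1 + 8·2016 = 16129, and √16129 = 127.
So n = (1 + 127) / 4 = 128/4 = 32.

32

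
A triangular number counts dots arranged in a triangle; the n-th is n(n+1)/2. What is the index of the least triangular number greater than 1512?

55

Solve n(n+1)/2 > 1512 for integer n.
The largest n with value ≤ 1512 is 54 (since 1485 ≤ 1512 < 1540), so the first above is n = 55, value 1540.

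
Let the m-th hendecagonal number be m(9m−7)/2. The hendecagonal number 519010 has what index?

340

Set n(9n−7)/2 = 519010, giving 9n² − 7n − 1038020 = 0.
The discriminant is 49 + 72·519010 = 37368769, and √37368769 = 6113.
So n = (7 + 6113) / 18 = 6120/18 = 340.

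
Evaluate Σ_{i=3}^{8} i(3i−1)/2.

282

Σ i(3i−1)/2 = (3Σi² − Σi) / 2 over i = 3..8.
Σi = 36 − 3 = 33 and Σi² = 204 − 5 = 199.
(3·199 − 1·33) / 2 = 564/2 = 282.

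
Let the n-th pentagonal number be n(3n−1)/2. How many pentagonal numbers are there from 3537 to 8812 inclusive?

28

The n-th pentagonal number is n(3n−1)/2.
Smallest index with value ≥ 3537: n = 49 (giving 3577).
Largest index with value ≤ 8812: n = 76 (giving 8626).
Indices 49 through 76: 28 terms.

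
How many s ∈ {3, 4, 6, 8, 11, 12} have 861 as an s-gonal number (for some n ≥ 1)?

2

s = 3: P(3, 41) = 861. ✓
s = 4: P(4, 29) = 841 and P(4, 30) = 900; 861 is not s-gonal.
s = 6: P(6, 21) = 861. ✓
s = 8: P(8, 17) = 833 and P(8, 18) = 936; 861 is not s-gonal.
s = 11: P(11, 14) = 833 and P(11, 15) = 960; 861 is not s-gonal.
s = 12: P(12, 13) = 793 and P(12, 14) = 924; 861 is not s-gonal.
Hits: s ∈ {3, 6} → 2.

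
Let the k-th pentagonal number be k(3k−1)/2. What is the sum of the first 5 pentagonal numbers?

75

Σ i(3i−1)/2 = (3Σi² − Σi) / 2 over i = 1..5.
Σi = 15 and Σi² = 55.
(3·55 − 1·15) / 2 = 150/2 = 75.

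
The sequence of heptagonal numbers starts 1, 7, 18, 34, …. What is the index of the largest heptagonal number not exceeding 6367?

Solve n(5n−3)/2 ≤ 6367 for integer n.
n = 50 gives 6175 ≤ 6367, while n = 51 gives 6426 > 6367; so the answer is index 50.

50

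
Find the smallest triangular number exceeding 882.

Solve n(n+1)/2 > 882 for integer n.
The largest n with value ≤ 882 is 41 (since 861 ≤ 882 < 903), so the first above is n = 42, value 903.

903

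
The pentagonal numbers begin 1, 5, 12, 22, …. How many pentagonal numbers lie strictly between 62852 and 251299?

205

The n-th pentagonal number is n(3n−1)/2.
Smallest index with value > 62852: n = 205 (giving 62935).
Largest index with value < 251299: n = 409 (giving 250717).
Indices 205 through 409: 205 terms.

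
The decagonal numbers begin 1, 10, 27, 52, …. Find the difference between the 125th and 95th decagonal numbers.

125·(4·125 − 3) = 62125 and 95·(4·95 − 3) = 35815.
Difference: 62125 − 35815 = 26310.

26310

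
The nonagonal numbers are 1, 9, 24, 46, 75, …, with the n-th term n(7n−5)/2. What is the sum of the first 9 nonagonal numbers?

885

Σ i(7i−5)/2 = (7Σi² − 5Σi) / 2 over i = 1..9.
Σi = 45 and Σi² = 285.
(7·285 − 5·45) / 2 = 1770/2 = 885.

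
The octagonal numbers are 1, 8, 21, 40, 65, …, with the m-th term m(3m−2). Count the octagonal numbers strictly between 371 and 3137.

The n-th octagonal number is n(3n−2).
Smallest index with value > 371: n = 12 (giving 408).
Largest index with value < 3137: n = 32 (giving 3008).
Indices 12 through 32: 21 terms.

21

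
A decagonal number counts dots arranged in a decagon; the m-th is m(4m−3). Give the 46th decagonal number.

8326

46·(4·46 − 3) = 46·181 = 8326.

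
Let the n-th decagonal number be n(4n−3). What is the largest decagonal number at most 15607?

15190

Solve n(4n−3) ≤ 15607 for integer n.
n = 62 gives 15190 ≤ 15607, while n = 63 gives 15687 > 15607; so the answer is 15190.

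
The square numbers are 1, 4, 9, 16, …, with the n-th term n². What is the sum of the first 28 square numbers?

Σ_{i=1}^{28} i² = 28·29·57/6 = 7714.

7714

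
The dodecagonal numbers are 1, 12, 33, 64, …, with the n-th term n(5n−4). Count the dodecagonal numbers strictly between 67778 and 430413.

177

The n-th dodecagonal number is n(5n−4).
Smallest index with value > 67778: n = 117 (giving 67977).
Largest index with value < 430413: n = 293 (giving 428073).
Indices 117 through 293: 177 terms.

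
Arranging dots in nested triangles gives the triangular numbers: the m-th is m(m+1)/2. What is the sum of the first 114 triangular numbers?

253460

Σ i(i+1)/2 = (Σi² + Σi) / 2 over i = 1..114.
Σi = 6555 and Σi² = 500365.
(1·500365 + 1·6555) / 2 = 506920/2 = 253460.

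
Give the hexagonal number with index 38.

2850

The 38th hexagonal number is n(2n−1) with n = 38.
38·(2·38 − 1) = 38·75 = 2850.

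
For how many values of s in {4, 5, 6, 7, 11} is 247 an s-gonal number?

1

s = 4: P(4, 15) = 225 and P(4, 16) = 256; 247 is not s-gonal.
s = 5: P(5, 13) = 247. ✓
s = 6: P(6, 11) = 231 and P(6, 12) = 276; 247 is not s-gonal.
s = 7: P(7, 10) = 235 and P(7, 11) = 286; 247 is not s-gonal.
s = 11: P(11, 7) = 196 and P(11, 8) = 260; 247 is not s-gonal.
Hits: s ∈ {5} → 1.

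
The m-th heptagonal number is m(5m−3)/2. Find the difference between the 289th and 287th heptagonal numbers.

2877

289·(5·289 − 3)/2 = 208369 and 287·(5·287 − 3)/2 = 205492.
Difference: 208369 − 205492 = 2877.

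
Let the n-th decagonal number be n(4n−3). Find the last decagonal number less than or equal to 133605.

133407

Solve n(4n−3) ≤ 133605 for integer n.
n = 183 gives 133407 ≤ 133605, while n = 184 gives 134872 > 133605; so the answer is 133407.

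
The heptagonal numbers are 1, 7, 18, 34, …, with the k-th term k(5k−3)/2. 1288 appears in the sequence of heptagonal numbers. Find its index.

Set n(5n−3)/2 = 1288, giving 5n² − 3n − 2576 = 0.
So n = (3 + 227) / 10 = 230/10 = 23.

23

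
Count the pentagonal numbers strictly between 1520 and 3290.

14

The n-th pentagonal number is n(3n−1)/2.
Smallest index with value > 1520: n = 33 (giving 1617).
Largest index with value < 3290: n = 46 (giving 3151).
Indices 33 through 46: 14 terms.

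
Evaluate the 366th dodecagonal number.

366·(5·366 − 4) = 366·1826 = 668316.

668316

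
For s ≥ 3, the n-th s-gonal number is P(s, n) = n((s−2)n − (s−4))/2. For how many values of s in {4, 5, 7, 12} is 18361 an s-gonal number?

2

s = 4: P(4, 135) = 18225 and P(4, 136) = 18496; 18361 is not s-gonal.
s = 5: P(5, 110) = 18095 and P(5, 111) = 18426; 18361 is not s-gonal.
s = 7: P(7, 86) = 18361. ✓
s = 12: P(12, 61) = 18361. ✓
Hits: s ∈ {7, 12} → 2.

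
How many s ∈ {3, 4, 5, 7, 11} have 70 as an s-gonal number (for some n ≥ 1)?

s = 3: P(3, 11) = 66 and P(3, 12) = 78; 70 is not s-gonal.
s = 4: P(4, 8) = 64 and P(4, 9) = 81; 70 is not s-gonal.
s = 5: P(5, 7) = 70. ✓
s = 7: P(7, 5) = 55 and P(7, 6) = 81; 70 is not s-gonal.
s = 11: P(11, 4) = 58 and P(11, 5) = 95; 70 is not s-gonal.
Hits: s ∈ {5} → 1.

1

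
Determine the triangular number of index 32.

528

The 32nd triangular number is n(n+1)/2 with n = 32.
32·33/2 = 1056/2 = 528.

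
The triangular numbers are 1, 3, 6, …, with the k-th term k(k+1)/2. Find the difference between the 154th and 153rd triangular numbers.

Consecutive triangular numbers differ by n: T_{154} − T_{153} = 154.

154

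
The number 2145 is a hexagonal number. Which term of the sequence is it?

33

Set n(2n−1) = 2145, giving 2n² − n − 2145 = 0.
So n = (1 + 131) / 4 = 132/4 = 33.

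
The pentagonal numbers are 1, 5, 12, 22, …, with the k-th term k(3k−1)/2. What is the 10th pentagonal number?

10·(3·10 − 1)/2 = 10·29/2 = 145.

145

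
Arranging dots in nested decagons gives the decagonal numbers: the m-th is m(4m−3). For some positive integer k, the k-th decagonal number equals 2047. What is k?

23

Set n(4n−3) = 2047, giving 4n² − 3n − 2047 = 0.
The discriminant is 9 + 16·2047 = 32761, and √32761 = 181.
So n = (3 + 181) / 8 = 184/8 = 23.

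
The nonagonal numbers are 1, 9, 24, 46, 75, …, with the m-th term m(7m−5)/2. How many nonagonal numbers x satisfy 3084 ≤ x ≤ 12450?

30

The n-th nonagonal number is n(7n−5)/2.
Smallest index with value ≥ 3084: n = 31 (giving 3286).
Largest index with value ≤ 12450: n = 60 (giving 12450).
Indices 31 through 60: 30 terms.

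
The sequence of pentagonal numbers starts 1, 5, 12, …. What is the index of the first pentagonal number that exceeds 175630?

Solve n(3n−1)/2 > 175630 for integer n.
The largest n with value ≤ 175630 is 342 (since 175275 ≤ 175630 < 176302), so the first above is n = 343, value 176302.

343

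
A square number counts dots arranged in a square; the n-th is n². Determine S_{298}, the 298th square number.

298² = 88804.

88804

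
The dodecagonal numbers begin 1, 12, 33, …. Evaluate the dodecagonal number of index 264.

347424

264·(5·264 − 4) = 264·1316 = 347424.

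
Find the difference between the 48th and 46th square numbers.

48² = 2304 and 46² = 2116.
Difference: 2304 − 2116 = 188.

188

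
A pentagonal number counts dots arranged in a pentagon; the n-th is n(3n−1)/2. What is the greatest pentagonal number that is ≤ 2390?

Solve n(3n−1)/2 ≤ 2390 for integer n.
n = 40 gives 2380 ≤ 2390, while n = 41 gives 2501 > 2390; so the answer is 2380.

2380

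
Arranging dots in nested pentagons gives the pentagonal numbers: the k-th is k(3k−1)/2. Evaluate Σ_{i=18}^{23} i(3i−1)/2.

Σ i(3i−1)/2 = (3Σi² − Σi) / 2 over i = 18..23.
Σi = 276 − 153 = 123 and Σi² = 4324 − 1785 = 2539.
(3·2539 − 1·123) / 2 = 7494/2 = 3747.

3747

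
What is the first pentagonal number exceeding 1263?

1335

Solve n(3n−1)/2 > 1263 for integer n.
The largest n with value ≤ 1263 is 29 (since 1247 ≤ 1263 < 1335), so the first above is n = 30, value 1335.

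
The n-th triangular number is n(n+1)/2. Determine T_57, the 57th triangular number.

57·58/2 = 3306/2 = 1653.

1653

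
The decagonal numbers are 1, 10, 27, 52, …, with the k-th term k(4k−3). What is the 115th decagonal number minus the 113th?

115·(4·115 − 3) = 52555 and 113·(4·113 − 3) = 50737.
Difference: 52555 − 50737 = 1818.

1818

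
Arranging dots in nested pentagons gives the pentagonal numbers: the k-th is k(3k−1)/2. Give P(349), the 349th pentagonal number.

The 349th pentagonal number is n(3n−1)/2 with n = 349.
349·(3·349 − 1)/2 = 349·1046/2 = 349·523 = 182527.

182527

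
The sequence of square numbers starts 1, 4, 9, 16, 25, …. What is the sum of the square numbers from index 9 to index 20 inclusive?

2666

Σ_{i=9}^{20} i² = 2870 − 204 = 2666.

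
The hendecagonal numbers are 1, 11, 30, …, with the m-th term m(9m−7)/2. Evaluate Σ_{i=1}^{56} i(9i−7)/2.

264936

Σ i(9i−7)/2 = (9Σi² − 7Σi) / 2 over i = 1..56.
Σi = 1596 and Σi² = 60116.
(9·60116 − 7·1596) / 2 = 529872/2 = 264936.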